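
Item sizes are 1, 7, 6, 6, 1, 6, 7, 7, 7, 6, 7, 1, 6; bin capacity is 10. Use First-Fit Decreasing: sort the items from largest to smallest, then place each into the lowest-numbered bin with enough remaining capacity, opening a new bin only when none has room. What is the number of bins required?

Sorted descending: 7, 7, 7, 7, 7, 6, 6, 6, 6, 6, 1, 1, 1.
Put 7 in bin 1; 3 remain.
Put 7 in bin 2; 3 remain.
Put 7 in bin 3; 3 remain.
Put 7 in bin 4; 3 remain.
Put 7 in bin 5; 3 remain.
Put 6 in bin 6; 4 remain.
Put 6 in bin 7; 4 remain.
Put 6 in bin 8; 4 remain.
Put 6 in bin 9; 4 remain.
Put 6 in bin 10; 4 remain.
Put 1 in bin 1; 2 remain.
Put 1 in bin 1; 1 remain.
Put 1 in bin 1; 0 remain.
Final bins: [7,1,1,1] [7] [7] [7] [7] [6] [6] [6] [6] [6].

10 bins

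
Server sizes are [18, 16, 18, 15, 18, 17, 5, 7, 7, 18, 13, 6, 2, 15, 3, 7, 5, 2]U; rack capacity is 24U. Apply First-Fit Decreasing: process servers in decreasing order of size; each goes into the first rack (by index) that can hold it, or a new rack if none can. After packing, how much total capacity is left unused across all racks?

Sorted descending: 18, 18, 18, 18, 17, 16, 15, 15, 13, 7, 7, 7, 6, 5, 5, 3, 2, 2.
Put 18U in rack 1; 6U remain.
Put 18U in rack 2; 6U remain.
Put 18U in rack 3; 6U remain.
Put 18U in rack 4; 6U remain.
Put 17U in rack 5; 7U remain.
Put 16U in rack 6; 8U remain.
Put 15U in rack 7; 9U remain.
Put 15U in rack 8; 9U remain.
Put 13U in rack 9; 11U remain.
Put 7U in rack 5; 0U remain.
Put 7U in rack 6; 1U remain.
Put 7U in rack 7; 2U remain.
Put 6U in rack 1; 0U remain.
Put 5U in rack 2; 1U remain.
Put 5U in rack 3; 1U remain.
Put 3U in rack 4; 3U remain.
Put 2U in rack 4; 1U remain.
Put 2U in rack 7; 0U remain.
9 racks × 24U = 216U; used 192U; unused 24U.

24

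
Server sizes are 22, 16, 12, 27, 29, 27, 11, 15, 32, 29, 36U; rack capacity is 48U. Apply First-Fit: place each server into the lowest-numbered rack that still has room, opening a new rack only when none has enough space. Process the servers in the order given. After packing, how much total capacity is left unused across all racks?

rack 1: place 22U, 26U left
rack 1: place 16U, 10U left
rack 2: place 12U, 36U left
rack 2: place 27U, 9U left
rack 3: place 29U, 19U left
rack 4: place 27U, 21U left
rack 3: place 11U, 8U left
rack 4: place 15U, 6U left
rack 5: place 32U, 16U left
rack 6: place 29U, 19U left
rack 7: place 36U, 12U left
7 racks × 48U = 336U; used 256U; unused 80U.

80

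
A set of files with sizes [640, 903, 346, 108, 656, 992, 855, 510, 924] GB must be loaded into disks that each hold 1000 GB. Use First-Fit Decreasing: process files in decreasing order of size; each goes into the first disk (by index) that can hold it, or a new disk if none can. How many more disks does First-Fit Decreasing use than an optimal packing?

0

First-Fit Decreasing: [992] [924] [903] [855,108] [656] [640,346] [510] → 7 disks.
7 files exceed 500 GB (half the capacity), and no two of those can share a disk, so at least 7 disks are needed.
So 7 is already optimal.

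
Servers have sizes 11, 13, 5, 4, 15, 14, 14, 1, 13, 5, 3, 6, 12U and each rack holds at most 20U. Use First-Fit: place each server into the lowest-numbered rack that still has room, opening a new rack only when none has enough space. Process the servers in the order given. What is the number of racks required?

7

rack 1: place 11U, 9U left
rack 2: place 13U, 7U left
rack 1: place 5U, 4U left
rack 1: place 4U, 0U left
rack 3: place 15U, 5U left
rack 4: place 14U, 6U left
rack 5: place 14U, 6U left
rack 2: place 1U, 6U left
rack 6: place 13U, 7U left
rack 2: place 5U, 1U left
rack 3: place 3U, 2U left
rack 4: place 6U, 0U left
rack 7: place 12U, 8U left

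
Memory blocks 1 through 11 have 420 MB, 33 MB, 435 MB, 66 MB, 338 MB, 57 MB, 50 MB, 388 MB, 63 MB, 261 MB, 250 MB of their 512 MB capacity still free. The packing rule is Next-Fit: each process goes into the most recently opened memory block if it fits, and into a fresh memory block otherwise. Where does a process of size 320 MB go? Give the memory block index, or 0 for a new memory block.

0

Next-Fit only looks at memory block 11, which has 250 MB free.
320 MB does not fit, so a new memory block is opened.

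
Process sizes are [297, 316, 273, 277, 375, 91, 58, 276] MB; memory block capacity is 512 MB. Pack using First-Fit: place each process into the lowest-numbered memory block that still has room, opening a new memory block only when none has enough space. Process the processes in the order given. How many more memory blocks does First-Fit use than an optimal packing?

First-Fit: [297,91,58] [316] [273] [277] [375] [276] → 6 memory blocks.
6 processes exceed 256 MB (half the capacity), and no two of those can share a memory block, so at least 6 memory blocks are needed.
So 6 is already optimal.

0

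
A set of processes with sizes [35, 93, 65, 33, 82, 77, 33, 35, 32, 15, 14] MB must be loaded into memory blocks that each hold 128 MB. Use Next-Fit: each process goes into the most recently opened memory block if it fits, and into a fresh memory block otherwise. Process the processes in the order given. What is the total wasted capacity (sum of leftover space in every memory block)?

126

memory block 1: place 35 MB, 93 MB left
memory block 1: place 93 MB, 0 MB left
memory block 2: place 65 MB, 63 MB left
memory block 2: place 33 MB, 30 MB left
memory block 3: place 82 MB, 46 MB left
memory block 4: place 77 MB, 51 MB left
memory block 4: place 33 MB, 18 MB left
memory block 5: place 35 MB, 93 MB left
memory block 5: place 32 MB, 61 MB left
memory block 5: place 15 MB, 46 MB left
memory block 5: place 14 MB, 32 MB left
5 memory blocks × 128 MB = 640 MB; used 514 MB; unused 126 MB.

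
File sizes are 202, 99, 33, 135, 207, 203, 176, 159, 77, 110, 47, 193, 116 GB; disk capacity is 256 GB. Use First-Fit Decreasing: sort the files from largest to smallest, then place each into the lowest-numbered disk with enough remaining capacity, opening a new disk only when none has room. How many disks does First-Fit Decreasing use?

Sorted descending: 207, 203, 202, 193, 176, 159, 135, 116, 110, 99, 77, 47, 33.
Put 207 GB in disk 1; 49 GB remain.
Put 203 GB in disk 2; 53 GB remain.
Put 202 GB in disk 3; 54 GB remain.
Put 193 GB in disk 4; 63 GB remain.
Put 176 GB in disk 5; 80 GB remain.
Put 159 GB in disk 6; 97 GB remain.
Put 135 GB in disk 7; 121 GB remain.
Put 116 GB in disk 7; 5 GB remain.
Put 110 GB in disk 8; 146 GB remain.
Put 99 GB in disk 8; 47 GB remain.
Put 77 GB in disk 5; 3 GB remain.
Put 47 GB in disk 1; 2 GB remain.
Put 33 GB in disk 2; 20 GB remain.

8 disks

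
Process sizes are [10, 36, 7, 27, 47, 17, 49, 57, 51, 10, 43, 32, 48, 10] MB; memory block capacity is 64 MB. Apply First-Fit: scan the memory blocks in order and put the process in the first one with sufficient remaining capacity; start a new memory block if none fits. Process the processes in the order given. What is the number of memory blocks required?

9 memory blocks

memory block 1: place 10 MB, 54 MB left
memory block 1: place 36 MB, 18 MB left
memory block 1: place 7 MB, 11 MB left
memory block 2: place 27 MB, 37 MB left
memory block 3: place 47 MB, 17 MB left
memory block 2: place 17 MB, 20 MB left
memory block 4: place 49 MB, 15 MB left
memory block 5: place 57 MB, 7 MB left
memory block 6: place 51 MB, 13 MB left
memory block 1: place 10 MB, 1 MB left
memory block 7: place 43 MB, 21 MB left
memory block 8: place 32 MB, 32 MB left
memory block 9: place 48 MB, 16 MB left
memory block 2: place 10 MB, 10 MB left
Final memory blocks: [10,36,7,10] [27,17,10] [47] [49] [57] [51] [43] [32] [48].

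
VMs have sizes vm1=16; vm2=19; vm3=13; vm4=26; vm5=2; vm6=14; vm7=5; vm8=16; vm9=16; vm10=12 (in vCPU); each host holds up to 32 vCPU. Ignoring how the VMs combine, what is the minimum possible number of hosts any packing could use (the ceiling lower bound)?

5 hosts

Total size = 16 + 19 + 13 + 26 + 2 + 14 + 5 + 16 + 16 + 12 = 139 vCPU.
⌈139 / 32⌉ = 5.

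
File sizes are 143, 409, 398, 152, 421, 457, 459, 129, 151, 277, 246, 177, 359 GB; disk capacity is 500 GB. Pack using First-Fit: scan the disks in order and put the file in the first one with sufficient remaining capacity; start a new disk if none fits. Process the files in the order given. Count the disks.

Put 143 GB in disk 1; 357 GB remain.
Put 409 GB in disk 2; 91 GB remain.
Put 398 GB in disk 3; 102 GB remain.
Put 152 GB in disk 1; 205 GB remain.
Put 421 GB in disk 4; 79 GB remain.
Put 457 GB in disk 5; 43 GB remain.
Put 459 GB in disk 6; 41 GB remain.
Put 129 GB in disk 1; 76 GB remain.
Put 151 GB in disk 7; 349 GB remain.
Put 277 GB in disk 7; 72 GB remain.
Put 246 GB in disk 8; 254 GB remain.
Put 177 GB in disk 8; 77 GB remain.
Put 359 GB in disk 9; 141 GB remain.
Final disks: [143,152,129] [409] [398] [421] [457] [459] [151,277] [246,177] [359].

9 disks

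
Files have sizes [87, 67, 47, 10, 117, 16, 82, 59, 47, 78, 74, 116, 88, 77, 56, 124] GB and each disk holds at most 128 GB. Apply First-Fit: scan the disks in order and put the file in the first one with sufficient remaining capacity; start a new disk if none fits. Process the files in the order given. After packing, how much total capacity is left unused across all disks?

391

disk 1: place 87 GB, 41 GB left
disk 2: place 67 GB, 61 GB left
disk 2: place 47 GB, 14 GB left
disk 1: place 10 GB, 31 GB left
disk 3: place 117 GB, 11 GB left
disk 1: place 16 GB, 15 GB left
disk 4: place 82 GB, 46 GB left
disk 5: place 59 GB, 69 GB left
disk 5: place 47 GB, 22 GB left
disk 6: place 78 GB, 50 GB left
disk 7: place 74 GB, 54 GB left
disk 8: place 116 GB, 12 GB left
disk 9: place 88 GB, 40 GB left
disk 10: place 77 GB, 51 GB left
disk 11: place 56 GB, 72 GB left
disk 12: place 124 GB, 4 GB left
12 disks × 128 GB = 1536 GB; used 1145 GB; unused 391 GB.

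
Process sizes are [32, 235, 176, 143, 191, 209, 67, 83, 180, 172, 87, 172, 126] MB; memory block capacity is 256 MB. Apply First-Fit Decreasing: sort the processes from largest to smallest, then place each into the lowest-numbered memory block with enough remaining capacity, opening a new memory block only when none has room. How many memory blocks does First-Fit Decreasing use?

9 memory blocks

Sorted descending: 235, 209, 191, 180, 176, 172, 172, 143, 126, 87, 83, 67, 32.
Put 235 MB in memory block 1; 21 MB remain.
Put 209 MB in memory block 2; 47 MB remain.
Put 191 MB in memory block 3; 65 MB remain.
Put 180 MB in memory block 4; 76 MB remain.
Put 176 MB in memory block 5; 80 MB remain.
Put 172 MB in memory block 6; 84 MB remain.
Put 172 MB in memory block 7; 84 MB remain.
Put 143 MB in memory block 8; 113 MB remain.
Put 126 MB in memory block 9; 130 MB remain.
Put 87 MB in memory block 8; 26 MB remain.
Put 83 MB in memory block 6; 1 MB remain.
Put 67 MB in memory block 4; 9 MB remain.
Put 32 MB in memory block 2; 15 MB remain.
Final memory blocks: [235] [209,32] [191] [180,67] [176] [172,83] [172] [143,87] [126].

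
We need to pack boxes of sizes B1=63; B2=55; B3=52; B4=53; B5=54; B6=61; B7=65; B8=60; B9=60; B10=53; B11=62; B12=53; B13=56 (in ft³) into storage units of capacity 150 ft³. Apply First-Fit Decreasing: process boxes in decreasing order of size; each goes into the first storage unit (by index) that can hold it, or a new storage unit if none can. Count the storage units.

7

Sorted descending: 65, 63, 62, 61, 60, 60, 56, 55, 54, 53, 53, 53, 52.
65 ft³ → storage unit 1 (remaining 85 ft³)
63 ft³ → storage unit 1 (remaining 22 ft³)
62 ft³ → storage unit 2 (remaining 88 ft³)
61 ft³ → storage unit 2 (remaining 27 ft³)
60 ft³ → storage unit 3 (remaining 90 ft³)
60 ft³ → storage unit 3 (remaining 30 ft³)
56 ft³ → storage unit 4 (remaining 94 ft³)
55 ft³ → storage unit 4 (remaining 39 ft³)
54 ft³ → storage unit 5 (remaining 96 ft³)
53 ft³ → storage unit 5 (remaining 43 ft³)
53 ft³ → storage unit 6 (remaining 97 ft³)
53 ft³ → storage unit 6 (remaining 44 ft³)
52 ft³ → storage unit 7 (remaining 98 ft³)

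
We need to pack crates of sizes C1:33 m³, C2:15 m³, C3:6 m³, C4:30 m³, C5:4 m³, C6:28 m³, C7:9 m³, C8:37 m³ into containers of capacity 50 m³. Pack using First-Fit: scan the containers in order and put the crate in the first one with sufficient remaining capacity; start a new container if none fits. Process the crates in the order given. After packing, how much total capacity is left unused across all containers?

38

container 1: place C1 (33 m³), 17 m³ left
container 1: place C2 (15 m³), 2 m³ left
container 2: place C3 (6 m³), 44 m³ left
container 2: place C4 (30 m³), 14 m³ left
container 2: place C5 (4 m³), 10 m³ left
container 3: place C6 (28 m³), 22 m³ left
container 2: place C7 (9 m³), 1 m³ left
container 4: place C8 (37 m³), 13 m³ left
4 containers × 50 m³ = 200 m³; used 162 m³; unused 38 m³.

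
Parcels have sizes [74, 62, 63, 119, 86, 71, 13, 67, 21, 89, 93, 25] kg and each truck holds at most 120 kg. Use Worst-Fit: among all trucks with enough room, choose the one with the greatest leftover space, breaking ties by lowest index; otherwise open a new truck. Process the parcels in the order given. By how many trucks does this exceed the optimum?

Worst-Fit: [74] [62,13] [63,21] [119] [86] [71] [67,25] [89] [93] → 9 trucks.
9 parcels exceed 60 kg (half the capacity), and no two of those can share a truck, so at least 9 trucks are needed.
So 9 is already optimal.

0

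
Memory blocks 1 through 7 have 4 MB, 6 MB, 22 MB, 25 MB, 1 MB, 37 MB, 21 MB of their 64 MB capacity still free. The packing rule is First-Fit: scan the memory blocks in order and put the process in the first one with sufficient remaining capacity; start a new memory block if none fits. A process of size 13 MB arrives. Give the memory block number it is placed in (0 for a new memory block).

3

Memory blocks with room: memory block 3 (22 MB), memory block 4 (25 MB), memory block 6 (37 MB), memory block 7 (21 MB).
The first with room is memory block 3.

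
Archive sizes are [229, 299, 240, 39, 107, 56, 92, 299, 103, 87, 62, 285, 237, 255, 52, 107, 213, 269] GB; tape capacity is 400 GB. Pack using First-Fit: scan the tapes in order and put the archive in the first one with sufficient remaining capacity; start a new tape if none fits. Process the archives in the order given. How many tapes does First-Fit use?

Put 229 GB in tape 1; 171 GB remain.
Put 299 GB in tape 2; 101 GB remain.
Put 240 GB in tape 3; 160 GB remain.
Put 39 GB in tape 1; 132 GB remain.
Put 107 GB in tape 1; 25 GB remain.
Put 56 GB in tape 2; 45 GB remain.
Put 92 GB in tape 3; 68 GB remain.
Put 299 GB in tape 4; 101 GB remain.
Put 103 GB in tape 5; 297 GB remain.
Put 87 GB in tape 4; 14 GB remain.
Put 62 GB in tape 3; 6 GB remain.
Put 285 GB in tape 5; 12 GB remain.
Put 237 GB in tape 6; 163 GB remain.
Put 255 GB in tape 7; 145 GB remain.
Put 52 GB in tape 6; 111 GB remain.
Put 107 GB in tape 6; 4 GB remain.
Put 213 GB in tape 8; 187 GB remain.
Put 269 GB in tape 9; 131 GB remain.

9 tapes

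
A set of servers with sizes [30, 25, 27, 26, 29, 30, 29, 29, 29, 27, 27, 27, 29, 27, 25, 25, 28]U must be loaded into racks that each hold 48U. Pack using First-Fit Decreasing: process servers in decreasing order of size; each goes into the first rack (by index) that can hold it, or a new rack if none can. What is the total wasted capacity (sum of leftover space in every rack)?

Sorted descending: 30, 30, 29, 29, 29, 29, 29, 28, 27, 27, 27, 27, 27, 26, 25, 25, 25.
30U → rack 1 (remaining 18U)
30U → rack 2 (remaining 18U)
29U → rack 3 (remaining 19U)
29U → rack 4 (remaining 19U)
29U → rack 5 (remaining 19U)
29U → rack 6 (remaining 19U)
29U → rack 7 (remaining 19U)
28U → rack 8 (remaining 20U)
27U → rack 9 (remaining 21U)
27U → rack 10 (remaining 21U)
27U → rack 11 (remaining 21U)
27U → rack 12 (remaining 21U)
27U → rack 13 (remaining 21U)
26U → rack 14 (remaining 22U)
25U → rack 15 (remaining 23U)
25U → rack 16 (remaining 23U)
25U → rack 17 (remaining 23U)
17 racks × 48U = 816U; used 469U; unused 347U.

347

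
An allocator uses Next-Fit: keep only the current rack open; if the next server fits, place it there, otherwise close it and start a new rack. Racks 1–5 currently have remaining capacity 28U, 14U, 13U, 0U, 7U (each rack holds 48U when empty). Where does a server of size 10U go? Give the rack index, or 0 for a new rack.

Next-Fit only looks at rack 5, which has 7U free.
10U does not fit, so a new rack is opened.

0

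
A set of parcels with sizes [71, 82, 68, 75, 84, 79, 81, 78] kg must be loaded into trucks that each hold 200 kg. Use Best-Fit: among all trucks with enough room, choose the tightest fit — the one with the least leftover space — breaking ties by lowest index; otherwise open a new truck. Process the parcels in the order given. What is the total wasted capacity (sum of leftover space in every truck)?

Put 71 kg in truck 1; 129 kg remain.
Put 82 kg in truck 1; 47 kg remain.
Put 68 kg in truck 2; 132 kg remain.
Put 75 kg in truck 2; 57 kg remain.
Put 84 kg in truck 3; 116 kg remain.
Put 79 kg in truck 3; 37 kg remain.
Put 81 kg in truck 4; 119 kg remain.
Put 78 kg in truck 4; 41 kg remain.
4 trucks × 200 kg = 800 kg; used 618 kg; unused 182 kg.

182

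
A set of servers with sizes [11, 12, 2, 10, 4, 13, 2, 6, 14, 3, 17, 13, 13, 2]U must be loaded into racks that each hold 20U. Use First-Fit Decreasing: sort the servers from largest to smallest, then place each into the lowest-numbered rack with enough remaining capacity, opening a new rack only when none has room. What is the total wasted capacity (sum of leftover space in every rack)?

Sorted descending: 17, 14, 13, 13, 13, 12, 11, 10, 6, 4, 3, 2, 2, 2.
rack 1: place 17U, 3U left
rack 2: place 14U, 6U left
rack 3: place 13U, 7U left
rack 4: place 13U, 7U left
rack 5: place 13U, 7U left
rack 6: place 12U, 8U left
rack 7: place 11U, 9U left
rack 8: place 10U, 10U left
rack 2: place 6U, 0U left
rack 3: place 4U, 3U left
rack 1: place 3U, 0U left
rack 3: place 2U, 1U left
rack 4: place 2U, 5U left
rack 4: place 2U, 3U left
8 racks × 20U = 160U; used 122U; unused 38U.

38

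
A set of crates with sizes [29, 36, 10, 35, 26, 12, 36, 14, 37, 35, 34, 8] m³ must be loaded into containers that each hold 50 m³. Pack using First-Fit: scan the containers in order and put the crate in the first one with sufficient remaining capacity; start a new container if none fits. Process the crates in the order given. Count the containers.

Put 29 m³ in container 1; 21 m³ remain.
Put 36 m³ in container 2; 14 m³ remain.
Put 10 m³ in container 1; 11 m³ remain.
Put 35 m³ in container 3; 15 m³ remain.
Put 26 m³ in container 4; 24 m³ remain.
Put 12 m³ in container 2; 2 m³ remain.
Put 36 m³ in container 5; 14 m³ remain.
Put 14 m³ in container 3; 1 m³ remain.
Put 37 m³ in container 6; 13 m³ remain.
Put 35 m³ in container 7; 15 m³ remain.
Put 34 m³ in container 8; 16 m³ remain.
Put 8 m³ in container 1; 3 m³ remain.
Final containers: [29,10,8] [36,12] [35,14] [26] [36] [37] [35] [34].

8 containers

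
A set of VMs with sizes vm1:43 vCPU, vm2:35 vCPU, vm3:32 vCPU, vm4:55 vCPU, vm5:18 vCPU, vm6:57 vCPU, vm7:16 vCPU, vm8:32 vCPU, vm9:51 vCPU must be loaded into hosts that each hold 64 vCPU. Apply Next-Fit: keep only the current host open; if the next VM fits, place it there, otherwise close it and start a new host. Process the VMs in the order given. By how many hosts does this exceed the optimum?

Next-Fit: [43] [35] [32] [55] [18] [57] [16,32] [51] → 8 hosts.
Total size 339 vCPU; any packing needs at least ⌈339/64⌉ = 6 hosts.
An optimal packing achieves that bound: [57] [55] [51] [43,18] [35,16] [32,32] → 6 hosts.
Excess: 8 − 6 = 2.

2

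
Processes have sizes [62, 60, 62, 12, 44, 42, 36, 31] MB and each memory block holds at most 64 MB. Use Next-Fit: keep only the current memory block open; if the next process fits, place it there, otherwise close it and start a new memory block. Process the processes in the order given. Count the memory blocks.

7 memory blocks

Put 62 MB in memory block 1; 2 MB remain.
Put 60 MB in memory block 2; 4 MB remain.
Put 62 MB in memory block 3; 2 MB remain.
Put 12 MB in memory block 4; 52 MB remain.
Put 44 MB in memory block 4; 8 MB remain.
Put 42 MB in memory block 5; 22 MB remain.
Put 36 MB in memory block 6; 28 MB remain.
Put 31 MB in memory block 7; 33 MB remain.
Final memory blocks: [62] [60] [62] [12,44] [42] [36] [31].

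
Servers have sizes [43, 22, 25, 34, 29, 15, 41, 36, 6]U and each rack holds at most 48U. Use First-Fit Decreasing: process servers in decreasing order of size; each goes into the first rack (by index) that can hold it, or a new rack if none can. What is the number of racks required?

6

Sorted descending: 43, 41, 36, 34, 29, 25, 22, 15, 6.
Put 43U in rack 1; 5U remain.
Put 41U in rack 2; 7U remain.
Put 36U in rack 3; 12U remain.
Put 34U in rack 4; 14U remain.
Put 29U in rack 5; 19U remain.
Put 25U in rack 6; 23U remain.
Put 22U in rack 6; 1U remain.
Put 15U in rack 5; 4U remain.
Put 6U in rack 2; 1U remain.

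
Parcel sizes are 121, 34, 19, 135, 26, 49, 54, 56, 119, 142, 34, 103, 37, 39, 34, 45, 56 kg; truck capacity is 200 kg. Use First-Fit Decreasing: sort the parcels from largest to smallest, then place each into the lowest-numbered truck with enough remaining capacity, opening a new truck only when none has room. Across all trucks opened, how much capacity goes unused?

97

Sorted descending: 142, 135, 121, 119, 103, 56, 56, 54, 49, 45, 39, 37, 34, 34, 34, 26, 19.
142 kg → truck 1 (remaining 58 kg)
135 kg → truck 2 (remaining 65 kg)
121 kg → truck 3 (remaining 79 kg)
119 kg → truck 4 (remaining 81 kg)
103 kg → truck 5 (remaining 97 kg)
56 kg → truck 1 (remaining 2 kg)
56 kg → truck 2 (remaining 9 kg)
54 kg → truck 3 (remaining 25 kg)
49 kg → truck 4 (remaining 32 kg)
45 kg → truck 5 (remaining 52 kg)
39 kg → truck 5 (remaining 13 kg)
37 kg → truck 6 (remaining 163 kg)
34 kg → truck 6 (remaining 129 kg)
34 kg → truck 6 (remaining 95 kg)
34 kg → truck 6 (remaining 61 kg)
26 kg → truck 4 (remaining 6 kg)
19 kg → truck 3 (remaining 6 kg)
6 trucks × 200 kg = 1200 kg; used 1103 kg; unused 97 kg.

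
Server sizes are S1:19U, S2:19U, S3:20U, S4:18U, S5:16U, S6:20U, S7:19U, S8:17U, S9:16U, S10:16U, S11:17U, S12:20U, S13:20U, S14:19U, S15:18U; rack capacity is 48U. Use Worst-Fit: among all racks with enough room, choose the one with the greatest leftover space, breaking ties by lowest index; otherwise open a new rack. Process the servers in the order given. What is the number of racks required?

8

rack 1: place S1 (19U), 29U left
rack 1: place S2 (19U), 10U left
rack 2: place S3 (20U), 28U left
rack 2: place S4 (18U), 10U left
rack 3: place S5 (16U), 32U left
rack 3: place S6 (20U), 12U left
rack 4: place S7 (19U), 29U left
rack 4: place S8 (17U), 12U left
rack 5: place S9 (16U), 32U left
rack 5: place S10 (16U), 16U left
rack 6: place S11 (17U), 31U left
rack 6: place S12 (20U), 11U left
rack 7: place S13 (20U), 28U left
rack 7: place S14 (19U), 9U left
rack 8: place S15 (18U), 30U left
Final racks: [19,19] [20,18] [16,20] [19,17] [16,16] [17,20] [20,19] [18].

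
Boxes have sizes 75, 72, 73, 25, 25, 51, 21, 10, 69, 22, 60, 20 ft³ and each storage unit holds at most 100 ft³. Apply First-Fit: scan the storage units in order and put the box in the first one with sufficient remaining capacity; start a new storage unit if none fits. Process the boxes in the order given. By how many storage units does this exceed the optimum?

First-Fit: [75,25] [72,25] [73,21] [51,10,22] [69,20] [60] → 6 storage units.
Total size 523 ft³; any packing needs at least ⌈523/100⌉ = 6 storage units.
So 6 is already optimal.

0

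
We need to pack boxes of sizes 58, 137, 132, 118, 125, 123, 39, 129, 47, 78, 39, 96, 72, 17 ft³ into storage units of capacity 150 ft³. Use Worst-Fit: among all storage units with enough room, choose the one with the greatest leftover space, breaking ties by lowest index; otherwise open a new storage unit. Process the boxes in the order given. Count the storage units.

10

storage unit 1: place 58 ft³, 92 ft³ left
storage unit 2: place 137 ft³, 13 ft³ left
storage unit 3: place 132 ft³, 18 ft³ left
storage unit 4: place 118 ft³, 32 ft³ left
storage unit 5: place 125 ft³, 25 ft³ left
storage unit 6: place 123 ft³, 27 ft³ left
storage unit 1: place 39 ft³, 53 ft³ left
storage unit 7: place 129 ft³, 21 ft³ left
storage unit 1: place 47 ft³, 6 ft³ left
storage unit 8: place 78 ft³, 72 ft³ left
storage unit 8: place 39 ft³, 33 ft³ left
storage unit 9: place 96 ft³, 54 ft³ left
storage unit 10: place 72 ft³, 78 ft³ left
storage unit 10: place 17 ft³, 61 ft³ left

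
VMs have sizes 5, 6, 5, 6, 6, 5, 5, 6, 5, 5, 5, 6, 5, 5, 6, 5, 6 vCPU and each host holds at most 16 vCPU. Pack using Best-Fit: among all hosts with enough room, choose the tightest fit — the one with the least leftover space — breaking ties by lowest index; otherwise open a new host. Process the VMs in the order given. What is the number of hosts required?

7

host 1: place 5 vCPU, 11 vCPU left
host 1: place 6 vCPU, 5 vCPU left
host 1: place 5 vCPU, 0 vCPU left
host 2: place 6 vCPU, 10 vCPU left
host 2: place 6 vCPU, 4 vCPU left
host 3: place 5 vCPU, 11 vCPU left
host 3: place 5 vCPU, 6 vCPU left
host 3: place 6 vCPU, 0 vCPU left
host 4: place 5 vCPU, 11 vCPU left
host 4: place 5 vCPU, 6 vCPU left
host 4: place 5 vCPU, 1 vCPU left
host 5: place 6 vCPU, 10 vCPU left
host 5: place 5 vCPU, 5 vCPU left
host 5: place 5 vCPU, 0 vCPU left
host 6: place 6 vCPU, 10 vCPU left
host 6: place 5 vCPU, 5 vCPU left
host 7: place 6 vCPU, 10 vCPU left
Final hosts: [5,6,5] [6,6] [5,5,6] [5,5,5] [6,5,5] [6,5] [6].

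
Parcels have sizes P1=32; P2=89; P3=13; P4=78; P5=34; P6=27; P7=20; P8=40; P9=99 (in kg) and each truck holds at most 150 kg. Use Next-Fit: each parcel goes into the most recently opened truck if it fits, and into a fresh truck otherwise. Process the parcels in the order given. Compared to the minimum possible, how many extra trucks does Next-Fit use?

1

Next-Fit: [32,89,13] [78,34,27] [20,40] [99] → 4 trucks.
Total size 432 kg; any packing needs at least ⌈432/150⌉ = 3 trucks.
An optimal packing achieves that bound: [99,40] [89,34,27] [78,32,20,13] → 3 trucks.
Excess: 4 − 3 = 1.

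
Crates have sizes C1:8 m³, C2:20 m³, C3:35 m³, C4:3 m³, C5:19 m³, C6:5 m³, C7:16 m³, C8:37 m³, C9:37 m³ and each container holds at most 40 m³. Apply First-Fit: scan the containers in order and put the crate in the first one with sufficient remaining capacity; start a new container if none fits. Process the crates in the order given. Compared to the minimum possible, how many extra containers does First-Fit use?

First-Fit: [8,20,3,5] [35] [19,16] [37] [37] → 5 containers.
Total size 180 m³; any packing needs at least ⌈180/40⌉ = 5 containers.
So 5 is already optimal.

0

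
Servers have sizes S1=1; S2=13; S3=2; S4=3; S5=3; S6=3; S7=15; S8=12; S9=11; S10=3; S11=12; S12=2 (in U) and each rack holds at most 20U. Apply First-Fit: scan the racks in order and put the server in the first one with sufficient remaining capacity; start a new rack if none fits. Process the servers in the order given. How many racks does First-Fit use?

5

Put S1 (1U) in rack 1; 19U remain.
Put S2 (13U) in rack 1; 6U remain.
Put S3 (2U) in rack 1; 4U remain.
Put S4 (3U) in rack 1; 1U remain.
Put S5 (3U) in rack 2; 17U remain.
Put S6 (3U) in rack 2; 14U remain.
Put S7 (15U) in rack 3; 5U remain.
Put S8 (12U) in rack 2; 2U remain.
Put S9 (11U) in rack 4; 9U remain.
Put S10 (3U) in rack 3; 2U remain.
Put S11 (12U) in rack 5; 8U remain.
Put S12 (2U) in rack 2; 0U remain.
Final racks: [1,13,2,3] [3,3,12,2] [15,3] [11] [12].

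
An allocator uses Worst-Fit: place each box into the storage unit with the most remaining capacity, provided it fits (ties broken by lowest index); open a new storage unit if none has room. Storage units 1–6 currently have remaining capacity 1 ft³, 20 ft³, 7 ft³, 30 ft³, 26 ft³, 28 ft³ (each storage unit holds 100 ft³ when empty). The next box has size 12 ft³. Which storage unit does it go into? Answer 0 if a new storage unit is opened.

4

Storage units with room: storage unit 2 (20 ft³), storage unit 4 (30 ft³), storage unit 5 (26 ft³), storage unit 6 (28 ft³).
Most room is storage unit 4 with 30 ft³ free.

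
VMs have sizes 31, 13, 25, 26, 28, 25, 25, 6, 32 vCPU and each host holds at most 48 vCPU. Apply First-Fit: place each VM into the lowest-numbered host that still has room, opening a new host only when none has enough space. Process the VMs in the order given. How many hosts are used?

31 vCPU → host 1 (remaining 17 vCPU)
13 vCPU → host 1 (remaining 4 vCPU)
25 vCPU → host 2 (remaining 23 vCPU)
26 vCPU → host 3 (remaining 22 vCPU)
28 vCPU → host 4 (remaining 20 vCPU)
25 vCPU → host 5 (remaining 23 vCPU)
25 vCPU → host 6 (remaining 23 vCPU)
6 vCPU → host 2 (remaining 17 vCPU)
32 vCPU → host 7 (remaining 16 vCPU)
Final hosts: [31,13] [25,6] [26] [28] [25] [25] [32].

7 hosts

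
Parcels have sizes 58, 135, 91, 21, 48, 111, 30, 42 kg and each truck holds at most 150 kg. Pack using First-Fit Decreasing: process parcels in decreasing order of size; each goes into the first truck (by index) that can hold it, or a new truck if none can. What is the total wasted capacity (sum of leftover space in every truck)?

Sorted descending: 135, 111, 91, 58, 48, 42, 30, 21.
truck 1: place 135 kg, 15 kg left
truck 2: place 111 kg, 39 kg left
truck 3: place 91 kg, 59 kg left
truck 3: place 58 kg, 1 kg left
truck 4: place 48 kg, 102 kg left
truck 4: place 42 kg, 60 kg left
truck 2: place 30 kg, 9 kg left
truck 4: place 21 kg, 39 kg left
4 trucks × 150 kg = 600 kg; used 536 kg; unused 64 kg.

64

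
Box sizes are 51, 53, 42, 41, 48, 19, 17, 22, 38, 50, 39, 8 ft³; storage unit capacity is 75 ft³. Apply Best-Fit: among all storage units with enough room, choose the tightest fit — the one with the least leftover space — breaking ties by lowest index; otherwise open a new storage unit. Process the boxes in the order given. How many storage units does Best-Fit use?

8

storage unit 1: place 51 ft³, 24 ft³ left
storage unit 2: place 53 ft³, 22 ft³ left
storage unit 3: place 42 ft³, 33 ft³ left
storage unit 4: place 41 ft³, 34 ft³ left
storage unit 5: place 48 ft³, 27 ft³ left
storage unit 2: place 19 ft³, 3 ft³ left
storage unit 1: place 17 ft³, 7 ft³ left
storage unit 5: place 22 ft³, 5 ft³ left
storage unit 6: place 38 ft³, 37 ft³ left
storage unit 7: place 50 ft³, 25 ft³ left
storage unit 8: place 39 ft³, 36 ft³ left
storage unit 7: place 8 ft³, 17 ft³ left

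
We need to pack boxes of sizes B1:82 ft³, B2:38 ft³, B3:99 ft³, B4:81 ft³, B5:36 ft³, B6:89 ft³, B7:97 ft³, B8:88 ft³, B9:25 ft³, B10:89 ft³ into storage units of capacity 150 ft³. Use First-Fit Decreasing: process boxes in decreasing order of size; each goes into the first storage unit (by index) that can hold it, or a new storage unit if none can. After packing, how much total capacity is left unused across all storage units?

Sorted descending: 99, 97, 89, 89, 88, 82, 81, 38, 36, 25.
Put 99 ft³ in storage unit 1; 51 ft³ remain.
Put 97 ft³ in storage unit 2; 53 ft³ remain.
Put 89 ft³ in storage unit 3; 61 ft³ remain.
Put 89 ft³ in storage unit 4; 61 ft³ remain.
Put 88 ft³ in storage unit 5; 62 ft³ remain.
Put 82 ft³ in storage unit 6; 68 ft³ remain.
Put 81 ft³ in storage unit 7; 69 ft³ remain.
Put 38 ft³ in storage unit 1; 13 ft³ remain.
Put 36 ft³ in storage unit 2; 17 ft³ remain.
Put 25 ft³ in storage unit 3; 36 ft³ remain.
7 storage units × 150 ft³ = 1050 ft³; used 724 ft³; unused 326 ft³.

326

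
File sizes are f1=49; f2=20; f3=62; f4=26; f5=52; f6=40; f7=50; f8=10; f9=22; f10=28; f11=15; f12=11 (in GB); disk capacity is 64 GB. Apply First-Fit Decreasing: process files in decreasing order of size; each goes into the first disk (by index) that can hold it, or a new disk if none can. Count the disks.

Sorted descending: 62, 52, 50, 49, 40, 28, 26, 22, 20, 15, 11, 10.
disk 1: place 62 GB, 2 GB left
disk 2: place 52 GB, 12 GB left
disk 3: place 50 GB, 14 GB left
disk 4: place 49 GB, 15 GB left
disk 5: place 40 GB, 24 GB left
disk 6: place 28 GB, 36 GB left
disk 6: place 26 GB, 10 GB left
disk 5: place 22 GB, 2 GB left
disk 7: place 20 GB, 44 GB left
disk 4: place 15 GB, 0 GB left
disk 2: place 11 GB, 1 GB left
disk 3: place 10 GB, 4 GB left
Final disks: [62] [52,11] [50,10] [49,15] [40,22] [28,26] [20].

7 disks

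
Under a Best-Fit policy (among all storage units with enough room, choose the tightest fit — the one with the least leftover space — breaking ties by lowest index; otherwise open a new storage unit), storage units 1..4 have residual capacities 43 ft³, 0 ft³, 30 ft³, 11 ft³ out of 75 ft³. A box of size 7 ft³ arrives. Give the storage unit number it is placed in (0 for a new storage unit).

Storage units with room: storage unit 1 (43 ft³), storage unit 3 (30 ft³), storage unit 4 (11 ft³).
Tightest fit is storage unit 4 with 11 ft³ free.

4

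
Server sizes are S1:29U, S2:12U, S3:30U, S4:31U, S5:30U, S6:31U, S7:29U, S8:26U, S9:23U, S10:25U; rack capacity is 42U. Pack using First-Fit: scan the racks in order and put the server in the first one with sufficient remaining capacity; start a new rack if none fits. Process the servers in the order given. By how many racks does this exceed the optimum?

0

First-Fit: [29,12] [30] [31] [30] [31] [29] [26] [23] [25] → 9 racks.
9 servers exceed 21U (half the capacity), and no two of those can share a rack, so at least 9 racks are needed.
So 9 is already optimal.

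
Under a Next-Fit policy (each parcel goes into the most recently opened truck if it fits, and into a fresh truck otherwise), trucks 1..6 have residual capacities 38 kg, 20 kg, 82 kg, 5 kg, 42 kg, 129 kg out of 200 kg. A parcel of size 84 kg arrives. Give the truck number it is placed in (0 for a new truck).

Next-Fit only looks at truck 6, which has 129 kg free.
84 kg fits there.

6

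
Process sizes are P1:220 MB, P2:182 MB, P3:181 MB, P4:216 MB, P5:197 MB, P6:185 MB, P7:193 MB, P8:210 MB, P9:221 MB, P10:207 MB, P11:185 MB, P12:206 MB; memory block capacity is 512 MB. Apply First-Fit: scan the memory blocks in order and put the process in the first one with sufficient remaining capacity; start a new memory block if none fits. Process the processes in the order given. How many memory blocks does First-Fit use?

Put P1 (220 MB) in memory block 1; 292 MB remain.
Put P2 (182 MB) in memory block 1; 110 MB remain.
Put P3 (181 MB) in memory block 2; 331 MB remain.
Put P4 (216 MB) in memory block 2; 115 MB remain.
Put P5 (197 MB) in memory block 3; 315 MB remain.
Put P6 (185 MB) in memory block 3; 130 MB remain.
Put P7 (193 MB) in memory block 4; 319 MB remain.
Put P8 (210 MB) in memory block 4; 109 MB remain.
Put P9 (221 MB) in memory block 5; 291 MB remain.
Put P10 (207 MB) in memory block 5; 84 MB remain.
Put P11 (185 MB) in memory block 6; 327 MB remain.
Put P12 (206 MB) in memory block 6; 121 MB remain.

6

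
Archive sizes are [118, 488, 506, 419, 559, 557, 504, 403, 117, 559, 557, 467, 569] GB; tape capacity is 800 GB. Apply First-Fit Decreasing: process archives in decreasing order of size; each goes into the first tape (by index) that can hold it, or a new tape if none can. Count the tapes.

11

Sorted descending: 569, 559, 559, 557, 557, 506, 504, 488, 467, 419, 403, 118, 117.
569 GB → tape 1 (remaining 231 GB)
559 GB → tape 2 (remaining 241 GB)
559 GB → tape 3 (remaining 241 GB)
557 GB → tape 4 (remaining 243 GB)
557 GB → tape 5 (remaining 243 GB)
506 GB → tape 6 (remaining 294 GB)
504 GB → tape 7 (remaining 296 GB)
488 GB → tape 8 (remaining 312 GB)
467 GB → tape 9 (remaining 333 GB)
419 GB → tape 10 (remaining 381 GB)
403 GB → tape 11 (remaining 397 GB)
118 GB → tape 1 (remaining 113 GB)
117 GB → tape 2 (remaining 124 GB)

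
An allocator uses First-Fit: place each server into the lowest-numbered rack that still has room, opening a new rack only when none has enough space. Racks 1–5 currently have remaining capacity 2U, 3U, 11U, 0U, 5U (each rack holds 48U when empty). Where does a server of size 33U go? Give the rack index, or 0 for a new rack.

0

No rack has ≥ 33U free, so a new rack is opened.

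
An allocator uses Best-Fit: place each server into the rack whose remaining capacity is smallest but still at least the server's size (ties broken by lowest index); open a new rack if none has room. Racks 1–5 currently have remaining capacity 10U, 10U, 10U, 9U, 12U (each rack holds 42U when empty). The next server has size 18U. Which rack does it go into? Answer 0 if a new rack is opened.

0

No rack has ≥ 18U free, so a new rack is opened.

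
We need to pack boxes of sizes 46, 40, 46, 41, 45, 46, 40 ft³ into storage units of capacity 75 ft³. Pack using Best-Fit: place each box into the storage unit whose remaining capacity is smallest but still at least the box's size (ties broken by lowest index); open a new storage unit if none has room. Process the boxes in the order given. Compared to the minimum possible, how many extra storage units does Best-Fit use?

0

Best-Fit: [46] [40] [46] [41] [45] [46] [40] → 7 storage units.
7 boxes exceed 37.5 ft³ (half the capacity), and no two of those can share a storage unit, so at least 7 storage units are needed.
So 7 is already optimal.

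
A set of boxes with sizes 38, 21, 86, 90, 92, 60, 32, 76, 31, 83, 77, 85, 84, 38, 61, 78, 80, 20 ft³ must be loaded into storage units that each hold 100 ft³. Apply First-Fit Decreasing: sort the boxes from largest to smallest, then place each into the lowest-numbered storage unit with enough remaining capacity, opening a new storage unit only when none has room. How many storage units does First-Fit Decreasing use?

13 storage units

Sorted descending: 92, 90, 86, 85, 84, 83, 80, 78, 77, 76, 61, 60, 38, 38, 32, 31, 21, 20.
Put 92 ft³ in storage unit 1; 8 ft³ remain.
Put 90 ft³ in storage unit 2; 10 ft³ remain.
Put 86 ft³ in storage unit 3; 14 ft³ remain.
Put 85 ft³ in storage unit 4; 15 ft³ remain.
Put 84 ft³ in storage unit 5; 16 ft³ remain.
Put 83 ft³ in storage unit 6; 17 ft³ remain.
Put 80 ft³ in storage unit 7; 20 ft³ remain.
Put 78 ft³ in storage unit 8; 22 ft³ remain.
Put 77 ft³ in storage unit 9; 23 ft³ remain.
Put 76 ft³ in storage unit 10; 24 ft³ remain.
Put 61 ft³ in storage unit 11; 39 ft³ remain.
Put 60 ft³ in storage unit 12; 40 ft³ remain.
Put 38 ft³ in storage unit 11; 1 ft³ remain.
Put 38 ft³ in storage unit 12; 2 ft³ remain.
Put 32 ft³ in storage unit 13; 68 ft³ remain.
Put 31 ft³ in storage unit 13; 37 ft³ remain.
Put 21 ft³ in storage unit 8; 1 ft³ remain.
Put 20 ft³ in storage unit 7; 0 ft³ remain.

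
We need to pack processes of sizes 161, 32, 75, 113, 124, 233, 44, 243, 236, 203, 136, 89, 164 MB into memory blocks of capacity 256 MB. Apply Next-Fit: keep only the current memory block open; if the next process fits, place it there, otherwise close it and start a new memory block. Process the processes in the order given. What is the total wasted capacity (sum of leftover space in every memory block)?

161 MB → memory block 1 (remaining 95 MB)
32 MB → memory block 1 (remaining 63 MB)
75 MB → memory block 2 (remaining 181 MB)
113 MB → memory block 2 (remaining 68 MB)
124 MB → memory block 3 (remaining 132 MB)
233 MB → memory block 4 (remaining 23 MB)
44 MB → memory block 5 (remaining 212 MB)
243 MB → memory block 6 (remaining 13 MB)
236 MB → memory block 7 (remaining 20 MB)
203 MB → memory block 8 (remaining 53 MB)
136 MB → memory block 9 (remaining 120 MB)
89 MB → memory block 9 (remaining 31 MB)
164 MB → memory block 10 (remaining 92 MB)
10 memory blocks × 256 MB = 2560 MB; used 1853 MB; unused 707 MB.

707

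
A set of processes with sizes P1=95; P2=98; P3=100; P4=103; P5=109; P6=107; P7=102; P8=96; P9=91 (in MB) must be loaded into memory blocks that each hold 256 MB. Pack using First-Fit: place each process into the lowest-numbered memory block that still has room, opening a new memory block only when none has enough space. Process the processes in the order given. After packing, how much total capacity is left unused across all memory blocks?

P1 (95 MB) → memory block 1 (remaining 161 MB)
P2 (98 MB) → memory block 1 (remaining 63 MB)
P3 (100 MB) → memory block 2 (remaining 156 MB)
P4 (103 MB) → memory block 2 (remaining 53 MB)
P5 (109 MB) → memory block 3 (remaining 147 MB)
P6 (107 MB) → memory block 3 (remaining 40 MB)
P7 (102 MB) → memory block 4 (remaining 154 MB)
P8 (96 MB) → memory block 4 (remaining 58 MB)
P9 (91 MB) → memory block 5 (remaining 165 MB)
5 memory blocks × 256 MB = 1280 MB; used 901 MB; unused 379 MB.

379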